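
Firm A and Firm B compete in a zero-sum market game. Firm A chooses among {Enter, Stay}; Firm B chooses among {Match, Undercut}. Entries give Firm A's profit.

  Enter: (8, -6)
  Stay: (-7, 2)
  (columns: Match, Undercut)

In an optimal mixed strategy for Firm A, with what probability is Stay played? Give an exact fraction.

Row minima: Enter → -6, Stay → -7; maximin = -6.
Column maxima: Match → 8, Undercut → 2; minimax = 2.
-6 ≠ 2, so there is no saddle point; optimal play is mixed.
Let Firm A play Enter with probability p. Expected payoff against Match: 8p + (-7)(1−p) = 15p − 7; against Undercut: (-6)p + 2(1−p) = −8p + 2.
Setting these equal: 15p − 7 = −8p + 2 ⇒ 23p = 9 ⇒ p = 9/23, and the value is (15)·(9/23) − 7 = -26/23.
For Firm B: with q = P(Match), equating Enter's and Stay's payoffs gives 14q − 6 = −9q + 2 ⇒ q = 8/23.

14/23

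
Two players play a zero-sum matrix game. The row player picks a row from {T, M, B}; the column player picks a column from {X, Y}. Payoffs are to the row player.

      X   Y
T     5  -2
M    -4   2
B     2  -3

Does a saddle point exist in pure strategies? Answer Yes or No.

Row minima: T → -2, M → -4, B → -3; maximin = -2.
Column maxima: X → 5, Y → 2; minimax = 2.
-2 ≠ 2, so no pure-strategy equilibrium exists.

No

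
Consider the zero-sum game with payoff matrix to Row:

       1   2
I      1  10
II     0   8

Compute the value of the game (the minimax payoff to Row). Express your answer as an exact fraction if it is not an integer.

Row minima: I → 1, II → 0; maximin = 1.
Column maxima: 1 → 1, 2 → 10; minimax = 1.
Since maximin = minimax = 1, there is a saddle point and the value is 1.

1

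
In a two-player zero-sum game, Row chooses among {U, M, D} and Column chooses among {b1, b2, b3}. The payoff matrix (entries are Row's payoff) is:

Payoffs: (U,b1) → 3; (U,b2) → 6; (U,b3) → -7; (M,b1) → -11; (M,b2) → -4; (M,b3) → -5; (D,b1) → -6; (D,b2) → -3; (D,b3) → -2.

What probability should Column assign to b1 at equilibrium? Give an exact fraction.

Row minima: U → -7, M → -11, D → -6; maximin = -6.
Column maxima: b1 → 3, b2 → 6, b3 → -2; minimax = -2.
-6 ≠ -2, so there is no saddle point; optimal play is mixed.
M is strictly dominated by D, so Row never plays it.
b2 is strictly dominated by b1 (it gives Row strictly more in every row), so Column never plays it.
On the remaining 2×2 (U, D vs b1, b3):
Let Row play U with probability p. Expected payoff against b1: 3p + (-6)(1−p) = 9p − 6; against b3: (-7)p + (-2)(1−p) = −5p − 2.
Setting these equal: 9p − 6 = −5p − 2 ⇒ 14p = 4 ⇒ p = 2/7, and the value is (9)·(2/7) − 6 = -24/7.
For Column: with q = P(b1), equating U's and D's payoffs gives 10q − 7 = −4q − 2 ⇒ q = 5/14.

5/14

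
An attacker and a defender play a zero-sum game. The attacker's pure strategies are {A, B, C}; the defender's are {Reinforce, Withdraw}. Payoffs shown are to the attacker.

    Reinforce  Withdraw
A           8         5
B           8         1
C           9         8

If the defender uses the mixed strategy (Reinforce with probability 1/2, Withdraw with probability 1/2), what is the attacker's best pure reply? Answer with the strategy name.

Expected payoff of A: (1/2)·8 + (1/2)·5 = 13/2.
Expected payoff of B: (1/2)·8 + (1/2)·1 = 9/2.
Expected payoff of C: (1/2)·9 + (1/2)·8 = 17/2.
The largest is 17/2, so the attacker's best response is C.

C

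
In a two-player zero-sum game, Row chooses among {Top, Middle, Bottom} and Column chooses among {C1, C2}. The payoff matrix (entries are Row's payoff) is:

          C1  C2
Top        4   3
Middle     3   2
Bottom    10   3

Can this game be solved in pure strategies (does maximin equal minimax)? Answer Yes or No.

Row minima: Top → 3, Middle → 2, Bottom → 3; maximin = 3.
Column maxima: C1 → 10, C2 → 3; minimax = 3.
maximin = minimax = 3, so a saddle point exists.

Yes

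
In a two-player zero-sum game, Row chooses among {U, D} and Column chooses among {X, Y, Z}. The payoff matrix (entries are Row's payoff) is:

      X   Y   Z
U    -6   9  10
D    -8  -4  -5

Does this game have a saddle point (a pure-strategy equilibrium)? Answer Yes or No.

Yes

Row minima: U → -6, D → -8; maximin = -6.
Column maxima: X → -6, Y → 9, Z → 10; minimax = -6.
maximin = minimax = -6, so a saddle point exists.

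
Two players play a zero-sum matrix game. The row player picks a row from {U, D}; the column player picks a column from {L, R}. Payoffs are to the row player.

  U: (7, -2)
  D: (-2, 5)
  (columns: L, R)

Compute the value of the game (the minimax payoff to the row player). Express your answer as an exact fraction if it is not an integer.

Row minima: U → -2, D → -2; maximin = -2.
Column maxima: L → 7, R → 5; minimax = 5.
-2 ≠ 5, so there is no saddle point; optimal play is mixed.
Let the row player play U with probability p. Expected payoff against L: 7p + (-2)(1−p) = 9p − 2; against R: (-2)p + 5(1−p) = −7p + 5.
Setting these equal: 9p − 2 = −7p + 5 ⇒ 16p = 7 ⇒ p = 7/16, and the value is (9)·(7/16) − 2 = 31/16.
For the column player: with q = P(L), equating U's and D's payoffs gives 9q − 2 = −7q + 5 ⇒ q = 7/16.

31/16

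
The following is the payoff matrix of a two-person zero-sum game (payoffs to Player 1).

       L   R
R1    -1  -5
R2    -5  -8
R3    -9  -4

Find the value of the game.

Row minima: R1 → -5, R2 → -8, R3 → -9; maximin = -5.
Column maxima: L → -1, R → -4; minimax = -4.
-5 ≠ -4, so there is no saddle point; optimal play is mixed.
R2 is strictly dominated by R1, so Player 1 never plays it.
On the remaining 2×2 (R1, R3 vs L, R):
Let Player 1 play R1 with probability p. Expected payoff against L: (-1)p + (-9)(1−p) = 8p − 9; against R: (-5)p + (-4)(1−p) = −p − 4.
Setting these equal: 8p − 9 = −p − 4 ⇒ 9p = 5 ⇒ p = 5/9, and the value is (8)·(5/9) − 9 = -41/9.
For Player 2: with q = P(L), equating R1's and R3's payoffs gives 4q − 5 = −5q − 4 ⇒ q = 1/9.

-41/9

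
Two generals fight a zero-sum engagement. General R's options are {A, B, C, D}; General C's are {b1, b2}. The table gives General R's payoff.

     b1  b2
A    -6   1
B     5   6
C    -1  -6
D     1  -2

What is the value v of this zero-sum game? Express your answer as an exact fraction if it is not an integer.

5

Row minima: A → -6, B → 5, C → -6, D → -2; maximin = 5.
Column maxima: b1 → 5, b2 → 6; minimax = 5.
Since maximin = minimax = 5, there is a saddle point and the value is 5.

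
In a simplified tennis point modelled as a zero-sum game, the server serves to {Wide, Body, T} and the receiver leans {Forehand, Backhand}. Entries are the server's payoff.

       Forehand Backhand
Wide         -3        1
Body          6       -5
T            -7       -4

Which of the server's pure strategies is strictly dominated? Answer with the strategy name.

T

Wide gives a strictly higher payoff than T against every column: -3 > -7, 1 > -4.
So T is strictly dominated and the server never plays it.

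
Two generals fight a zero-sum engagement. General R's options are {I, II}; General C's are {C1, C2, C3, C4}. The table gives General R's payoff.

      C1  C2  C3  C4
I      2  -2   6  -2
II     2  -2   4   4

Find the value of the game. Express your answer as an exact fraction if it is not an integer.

Row minima: I → -2, II → -2; maximin = -2.
Column maxima: C1 → 2, C2 → -2, C3 → 6, C4 → 4; minimax = -2.
Since maximin = minimax = -2, there is a saddle point and the value is -2.

-2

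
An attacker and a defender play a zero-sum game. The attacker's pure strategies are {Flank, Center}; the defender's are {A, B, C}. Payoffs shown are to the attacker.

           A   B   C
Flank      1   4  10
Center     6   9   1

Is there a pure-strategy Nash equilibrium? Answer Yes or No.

No

Row minima: Flank → 1, Center → 1; maximin = 1.
Column maxima: A → 6, B → 9, C → 10; minimax = 6.
1 ≠ 6, so no pure-strategy equilibrium exists.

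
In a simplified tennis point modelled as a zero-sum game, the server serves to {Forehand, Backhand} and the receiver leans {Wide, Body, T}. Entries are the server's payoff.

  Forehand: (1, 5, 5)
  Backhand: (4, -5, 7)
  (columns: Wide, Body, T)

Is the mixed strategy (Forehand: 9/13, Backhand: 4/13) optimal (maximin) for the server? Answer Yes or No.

Against Wide this mix gives (9/13)·1 + (4/13)·4 = 25/13.
Against Body this mix gives (9/13)·5 + (4/13)·(-5) = 25/13.
Against T this mix gives (9/13)·5 + (4/13)·7 = 73/13.
All of the receiver's active replies (Wide, Body) yield 25/13, and no column does worse for the server. The mix makes the receiver indifferent and guarantees 25/13, so it is optimal.

Yes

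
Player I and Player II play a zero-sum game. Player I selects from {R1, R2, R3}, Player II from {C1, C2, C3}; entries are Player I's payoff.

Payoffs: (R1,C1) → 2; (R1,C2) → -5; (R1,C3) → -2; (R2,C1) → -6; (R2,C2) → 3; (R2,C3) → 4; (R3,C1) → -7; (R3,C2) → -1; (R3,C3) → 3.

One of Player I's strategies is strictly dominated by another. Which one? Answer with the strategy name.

R3

R2 gives a strictly higher payoff than R3 against every column: -6 > -7, 3 > -1, 4 > 3.
So R3 is strictly dominated and Player I never plays it.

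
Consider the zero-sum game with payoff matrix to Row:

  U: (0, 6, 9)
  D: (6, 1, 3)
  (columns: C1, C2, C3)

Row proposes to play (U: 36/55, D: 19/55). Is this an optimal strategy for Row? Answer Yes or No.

No

Against C1 this mix gives (36/55)·0 + (19/55)·6 = 114/55.
Against C2 this mix gives (36/55)·6 + (19/55)·1 = 47/11.
Against C3 this mix gives (36/55)·9 + (19/55)·3 = 381/55.
Column will play C1, holding Row to 114/55. Shifting weight toward the row that does better against C1 would raise this floor (the equalizing mix achieves 36/11 against both C1 and C2), so the proposed strategy is not optimal.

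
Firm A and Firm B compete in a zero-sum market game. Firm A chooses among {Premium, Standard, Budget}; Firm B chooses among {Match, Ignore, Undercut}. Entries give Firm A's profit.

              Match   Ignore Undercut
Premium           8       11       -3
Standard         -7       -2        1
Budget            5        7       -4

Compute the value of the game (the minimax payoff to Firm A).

-13/19

Row minima: Premium → -3, Standard → -7, Budget → -4; maximin = -3.
Column maxima: Match → 8, Ignore → 11, Undercut → 1; minimax = 1.
-3 ≠ 1, so there is no saddle point; optimal play is mixed.
Budget is strictly dominated by Premium, so Firm A never plays it.
Ignore is strictly dominated by Match (it gives Firm A strictly more in every row), so Firm B never plays it.
On the remaining 2×2 (Premium, Standard vs Match, Undercut):
Let Firm A play Premium with probability p. Expected payoff against Match: 8p + (-7)(1−p) = 15p − 7; against Undercut: (-3)p + 1(1−p) = −4p + 1.
Setting these equal: 15p − 7 = −4p + 1 ⇒ 19p = 8 ⇒ p = 8/19, and the value is (15)·(8/19) − 7 = -13/19.
For Firm B: with q = P(Match), equating Premium's and Standard's payoffs gives 11q − 3 = −8q + 1 ⇒ q = 4/19.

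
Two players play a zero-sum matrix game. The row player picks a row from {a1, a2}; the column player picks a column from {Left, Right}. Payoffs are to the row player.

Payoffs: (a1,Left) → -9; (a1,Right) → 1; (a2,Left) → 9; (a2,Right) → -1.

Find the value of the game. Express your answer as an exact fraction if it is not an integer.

Row minima: a1 → -9, a2 → -1; maximin = -1.
Column maxima: Left → 9, Right → 1; minimax = 1.
-1 ≠ 1, so there is no saddle point; optimal play is mixed.
Let the row player play a1 with probability p. Expected payoff against Left: (-9)p + 9(1−p) = −18p + 9; against Right: 1p + (-1)(1−p) = 2p − 1.
Setting these equal: −18p + 9 = 2p − 1 ⇒ −20p = -10 ⇒ p = 1/2, and the value is (-18)·(1/2) + 9 = 0.
For the column player: with q = P(Left), equating a1's and a2's payoffs gives −10q + 1 = 10q − 1 ⇒ q = 1/10.

0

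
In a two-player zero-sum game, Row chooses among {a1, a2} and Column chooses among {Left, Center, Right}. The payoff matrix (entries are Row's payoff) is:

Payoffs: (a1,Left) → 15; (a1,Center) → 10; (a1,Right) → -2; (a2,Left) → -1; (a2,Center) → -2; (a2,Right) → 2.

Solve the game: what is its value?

Row minima: a1 → -2, a2 → -2; maximin = -2.
Column maxima: Left → 15, Center → 10, Right → 2; minimax = 2.
-2 ≠ 2, so there is no saddle point; optimal play is mixed.
Left is strictly dominated by Center (it gives Row strictly more in every row), so Column never plays it.
On the remaining 2×2 (a1, a2 vs Center, Right):
Let Row play a1 with probability p. Expected payoff against Center: 10p + (-2)(1−p) = 12p − 2; against Right: (-2)p + 2(1−p) = −4p + 2.
Setting these equal: 12p − 2 = −4p + 2 ⇒ 16p = 4 ⇒ p = 1/4, and the value is (12)·(1/4) − 2 = 1.
For Column: with q = P(Center), equating a1's and a2's payoffs gives 12q − 2 = −4q + 2 ⇒ q = 1/4.

1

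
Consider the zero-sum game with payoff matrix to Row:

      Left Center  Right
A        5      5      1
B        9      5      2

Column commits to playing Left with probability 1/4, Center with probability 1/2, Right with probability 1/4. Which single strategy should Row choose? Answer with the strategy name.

B

Expected payoff of A: (1/4)·5 + (1/2)·5 + (1/4)·1 = 4.
Expected payoff of B: (1/4)·9 + (1/2)·5 + (1/4)·2 = 21/4.
The largest is 21/4, so Row's best response is B.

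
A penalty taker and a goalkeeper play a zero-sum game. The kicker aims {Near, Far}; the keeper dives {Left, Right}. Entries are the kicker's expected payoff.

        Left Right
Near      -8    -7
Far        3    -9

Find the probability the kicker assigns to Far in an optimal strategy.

1/13

Row minima: Near → -8, Far → -9; maximin = -8.
Column maxima: Left → 3, Right → -7; minimax = -7.
-8 ≠ -7, so there is no saddle point; optimal play is mixed.
Let the kicker play Near with probability p. Expected payoff against Left: (-8)p + 3(1−p) = −11p + 3; against Right: (-7)p + (-9)(1−p) = 2p − 9.
Setting these equal: −11p + 3 = 2p − 9 ⇒ −13p = -12 ⇒ p = 12/13, and the value is (-11)·(12/13) + 3 = -93/13.
For the keeper: with q = P(Left), equating Near's and Far's payoffs gives −q − 7 = 12q − 9 ⇒ q = 2/13.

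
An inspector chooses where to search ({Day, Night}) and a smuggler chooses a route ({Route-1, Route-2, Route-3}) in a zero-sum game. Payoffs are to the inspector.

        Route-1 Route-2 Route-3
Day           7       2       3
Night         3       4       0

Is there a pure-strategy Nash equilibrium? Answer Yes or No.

Row minima: Day → 2, Night → 0; maximin = 2.
Column maxima: Route-1 → 7, Route-2 → 4, Route-3 → 3; minimax = 3.
2 ≠ 3, so no pure-strategy equilibrium exists.

No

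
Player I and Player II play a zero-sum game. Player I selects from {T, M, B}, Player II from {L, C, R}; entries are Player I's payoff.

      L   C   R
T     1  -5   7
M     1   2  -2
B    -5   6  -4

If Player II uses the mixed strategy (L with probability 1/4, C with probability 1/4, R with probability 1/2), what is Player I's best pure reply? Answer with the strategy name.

T

Expected payoff of T: (1/4)·1 + (1/4)·(-5) + (1/2)·7 = 5/2.
Expected payoff of M: (1/4)·1 + (1/4)·2 + (1/2)·(-2) = -1/4.
Expected payoff of B: (1/4)·(-5) + (1/4)·6 + (1/2)·(-4) = -7/4.
The largest is 5/2, so Player I's best response is T.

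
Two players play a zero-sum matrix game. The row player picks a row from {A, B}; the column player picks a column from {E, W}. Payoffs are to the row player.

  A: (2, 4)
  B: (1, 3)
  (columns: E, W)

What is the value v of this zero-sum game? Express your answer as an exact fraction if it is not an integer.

Row minima: A → 2, B → 1; maximin = 2.
Column maxima: E → 2, W → 4; minimax = 2.
Since maximin = minimax = 2, there is a saddle point and the value is 2.

2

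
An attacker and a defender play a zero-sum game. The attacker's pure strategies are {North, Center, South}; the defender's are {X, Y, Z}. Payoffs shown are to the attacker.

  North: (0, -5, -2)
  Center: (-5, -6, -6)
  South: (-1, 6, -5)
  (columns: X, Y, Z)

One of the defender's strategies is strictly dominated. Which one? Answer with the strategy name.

X

Z holds the attacker's payoff strictly below X in every row: -2 < 0, -6 < -5, -5 < -1.
So X is strictly dominated for the defender.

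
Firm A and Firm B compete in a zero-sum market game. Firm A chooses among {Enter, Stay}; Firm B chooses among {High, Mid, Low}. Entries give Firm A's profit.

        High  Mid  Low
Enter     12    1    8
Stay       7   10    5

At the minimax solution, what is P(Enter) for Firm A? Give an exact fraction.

Row minima: Enter → 1, Stay → 5; maximin = 5.
Column maxima: High → 12, Mid → 10, Low → 8; minimax = 8.
5 ≠ 8, so there is no saddle point; optimal play is mixed.
High is strictly dominated by Low (it gives Firm A strictly more in every row), so Firm B never plays it.
On the remaining 2×2 (Enter, Stay vs Mid, Low):
Let Firm A play Enter with probability p. Expected payoff against Mid: 1p + 10(1−p) = −9p + 10; against Low: 8p + 5(1−p) = 3p + 5.
Setting these equal: −9p + 10 = 3p + 5 ⇒ −12p = -5 ⇒ p = 5/12, and the value is (-9)·(5/12) + 10 = 25/4.
For Firm B: with q = P(Mid), equating Enter's and Stay's payoffs gives −7q + 8 = 5q + 5 ⇒ q = 1/4.

5/12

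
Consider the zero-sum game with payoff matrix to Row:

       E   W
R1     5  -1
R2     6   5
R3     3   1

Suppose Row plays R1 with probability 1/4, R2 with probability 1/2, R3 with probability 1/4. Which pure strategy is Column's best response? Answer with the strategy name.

W

If Column plays E, Row's expected payoff is (1/4)·5 + (1/2)·6 + (1/4)·3 = 5.
If Column plays W, Row's expected payoff is (1/4)·(-1) + (1/2)·5 + (1/4)·1 = 5/2.
Column minimizes Row's payoff; the smallest is 5/2, so the best response is W.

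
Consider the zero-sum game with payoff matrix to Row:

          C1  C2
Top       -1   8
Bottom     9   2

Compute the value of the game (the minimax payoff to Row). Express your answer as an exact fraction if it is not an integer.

Row minima: Top → -1, Bottom → 2; maximin = 2.
Column maxima: C1 → 9, C2 → 8; minimax = 8.
2 ≠ 8, so there is no saddle point; optimal play is mixed.
Let Row play Top with probability p. Expected payoff against C1: (-1)p + 9(1−p) = −10p + 9; against C2: 8p + 2(1−p) = 6p + 2.
Setting these equal: −10p + 9 = 6p + 2 ⇒ −16p = -7 ⇒ p = 7/16, and the value is (-10)·(7/16) + 9 = 37/8.
For Column: with q = P(C1), equating Top's and Bottom's payoffs gives −9q + 8 = 7q + 2 ⇒ q = 3/8.

37/8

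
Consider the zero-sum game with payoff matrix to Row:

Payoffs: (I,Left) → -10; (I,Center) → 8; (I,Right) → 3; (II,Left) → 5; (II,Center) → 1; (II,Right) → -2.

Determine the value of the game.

Row minima: I → -10, II → -2; maximin = -2.
Column maxima: Left → 5, Center → 8, Right → 3; minimax = 3.
-2 ≠ 3, so there is no saddle point; optimal play is mixed.
Center is strictly dominated by Right (it gives Row strictly more in every row), so Column never plays it.
On the remaining 2×2 (I, II vs Left, Right):
Let Row play I with probability p. Expected payoff against Left: (-10)p + 5(1−p) = −15p + 5; against Right: 3p + (-2)(1−p) = 5p − 2.
Setting these equal: −15p + 5 = 5p − 2 ⇒ −20p = -7 ⇒ p = 7/20, and the value is (-15)·(7/20) + 5 = -1/4.
For Column: with q = P(Left), equating I's and II's payoffs gives −13q + 3 = 7q − 2 ⇒ q = 1/4.

-1/4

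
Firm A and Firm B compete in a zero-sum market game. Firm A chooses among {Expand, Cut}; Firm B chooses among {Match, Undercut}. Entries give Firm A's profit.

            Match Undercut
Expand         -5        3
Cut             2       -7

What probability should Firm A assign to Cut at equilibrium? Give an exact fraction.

Row minima: Expand → -5, Cut → -7; maximin = -5.
Column maxima: Match → 2, Undercut → 3; minimax = 2.
-5 ≠ 2, so there is no saddle point; optimal play is mixed.
Let Firm A play Expand with probability p. Expected payoff against Match: (-5)p + 2(1−p) = −7p + 2; against Undercut: 3p + (-7)(1−p) = 10p − 7.
Setting these equal: −7p + 2 = 10p − 7 ⇒ −17p = -9 ⇒ p = 9/17, and the value is (-7)·(9/17) + 2 = -29/17.
For Firm B: with q = P(Match), equating Expand's and Cut's payoffs gives −8q + 3 = 9q − 7 ⇒ q = 10/17.

8/17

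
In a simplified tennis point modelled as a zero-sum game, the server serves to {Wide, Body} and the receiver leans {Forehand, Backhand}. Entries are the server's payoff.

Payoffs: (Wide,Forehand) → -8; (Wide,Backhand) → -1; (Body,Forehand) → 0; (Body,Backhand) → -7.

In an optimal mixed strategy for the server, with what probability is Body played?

1/2

Row minima: Wide → -8, Body → -7; maximin = -7.
Column maxima: Forehand → 0, Backhand → -1; minimax = -1.
-7 ≠ -1, so there is no saddle point; optimal play is mixed.
Let the server play Wide with probability p. Expected payoff against Forehand: (-8)p + 0(1−p) = −8p; against Backhand: (-1)p + (-7)(1−p) = 6p − 7.
Setting these equal: −8p = 6p − 7 ⇒ −14p = -7 ⇒ p = 1/2, and the value is (-8)·(1/2) = -4.
For the receiver: with q = P(Forehand), equating Wide's and Body's payoffs gives −7q − 1 = 7q − 7 ⇒ q = 3/7.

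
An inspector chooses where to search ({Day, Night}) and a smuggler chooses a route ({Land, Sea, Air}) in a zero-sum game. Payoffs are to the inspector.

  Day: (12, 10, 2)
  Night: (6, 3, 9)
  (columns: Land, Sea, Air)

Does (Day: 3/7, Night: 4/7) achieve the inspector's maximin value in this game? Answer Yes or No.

Yes

Against Land this mix gives (3/7)·12 + (4/7)·6 = 60/7.
Against Sea this mix gives (3/7)·10 + (4/7)·3 = 6.
Against Air this mix gives (3/7)·2 + (4/7)·9 = 6.
All of the smuggler's active replies (Sea, Air) yield 6, and no column does worse for the inspector. The mix makes the smuggler indifferent and guarantees 6, so it is optimal.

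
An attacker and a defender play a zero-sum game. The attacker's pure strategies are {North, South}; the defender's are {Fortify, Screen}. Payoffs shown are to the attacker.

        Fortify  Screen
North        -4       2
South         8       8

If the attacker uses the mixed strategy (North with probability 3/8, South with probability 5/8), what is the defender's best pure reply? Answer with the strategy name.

Fortify

If the defender plays Fortify, the attacker's expected payoff is (3/8)·(-4) + (5/8)·8 = 7/2.
If the defender plays Screen, the attacker's expected payoff is (3/8)·2 + (5/8)·8 = 23/4.
The defender minimizes the attacker's payoff; the smallest is 7/2, so the best response is Fortify.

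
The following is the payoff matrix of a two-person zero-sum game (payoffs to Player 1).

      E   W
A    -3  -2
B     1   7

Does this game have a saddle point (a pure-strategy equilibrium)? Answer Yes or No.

Yes

Row minima: A → -3, B → 1; maximin = 1.
Column maxima: E → 1, W → 7; minimax = 1.
maximin = minimax = 1, so a saddle point exists.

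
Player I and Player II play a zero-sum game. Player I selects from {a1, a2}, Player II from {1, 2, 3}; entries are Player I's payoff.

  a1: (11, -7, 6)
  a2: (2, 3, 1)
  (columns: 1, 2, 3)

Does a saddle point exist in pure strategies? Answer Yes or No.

No

Row minima: a1 → -7, a2 → 1; maximin = 1.
Column maxima: 1 → 11, 2 → 3, 3 → 6; minimax = 3.
1 ≠ 3, so no pure-strategy equilibrium exists.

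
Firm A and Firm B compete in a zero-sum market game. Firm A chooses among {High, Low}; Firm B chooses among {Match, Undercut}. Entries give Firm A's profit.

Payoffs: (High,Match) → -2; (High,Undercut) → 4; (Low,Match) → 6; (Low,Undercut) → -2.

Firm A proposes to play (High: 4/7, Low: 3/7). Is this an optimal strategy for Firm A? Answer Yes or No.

Against Match this mix gives (4/7)·(-2) + (3/7)·6 = 10/7.
Against Undercut this mix gives (4/7)·4 + (3/7)·(-2) = 10/7.
All of Firm B's active replies (Match, Undercut) yield 10/7, and no column does worse for Firm A. The mix makes Firm B indifferent and guarantees 10/7, so it is optimal.

Yes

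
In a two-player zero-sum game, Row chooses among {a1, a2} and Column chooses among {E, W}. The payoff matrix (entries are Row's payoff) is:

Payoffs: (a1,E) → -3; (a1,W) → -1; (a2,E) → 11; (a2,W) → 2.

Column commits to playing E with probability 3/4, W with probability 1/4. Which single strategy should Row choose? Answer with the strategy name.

a2

Expected payoff of a1: (3/4)·(-3) + (1/4)·(-1) = -5/2.
Expected payoff of a2: (3/4)·11 + (1/4)·2 = 35/4.
The largest is 35/4, so Row's best response is a2.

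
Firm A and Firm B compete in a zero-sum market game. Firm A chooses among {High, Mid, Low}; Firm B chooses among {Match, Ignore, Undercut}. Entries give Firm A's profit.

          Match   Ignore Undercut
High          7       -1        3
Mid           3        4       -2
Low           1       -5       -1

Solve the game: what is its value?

Row minima: High → -1, Mid → -2, Low → -5; maximin = -1.
Column maxima: Match → 7, Ignore → 4, Undercut → 3; minimax = 3.
-1 ≠ 3, so there is no saddle point; optimal play is mixed.
Low is strictly dominated by High, so Firm A never plays it.
Match is strictly dominated by Undercut (it gives Firm A strictly more in every row), so Firm B never plays it.
On the remaining 2×2 (High, Mid vs Ignore, Undercut):
Let Firm A play High with probability p. Expected payoff against Ignore: (-1)p + 4(1−p) = −5p + 4; against Undercut: 3p + (-2)(1−p) = 5p − 2.
Setting these equal: −5p + 4 = 5p − 2 ⇒ −10p = -6 ⇒ p = 3/5, and the value is (-5)·(3/5) + 4 = 1.
For Firm B: with q = P(Ignore), equating High's and Mid's payoffs gives −4q + 3 = 6q − 2 ⇒ q = 1/2.

1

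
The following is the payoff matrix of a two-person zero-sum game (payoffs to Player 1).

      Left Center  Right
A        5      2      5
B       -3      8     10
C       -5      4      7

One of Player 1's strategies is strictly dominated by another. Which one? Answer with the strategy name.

C

B gives a strictly higher payoff than C against every column: -3 > -5, 8 > 4, 10 > 7.
So C is strictly dominated and Player 1 never plays it.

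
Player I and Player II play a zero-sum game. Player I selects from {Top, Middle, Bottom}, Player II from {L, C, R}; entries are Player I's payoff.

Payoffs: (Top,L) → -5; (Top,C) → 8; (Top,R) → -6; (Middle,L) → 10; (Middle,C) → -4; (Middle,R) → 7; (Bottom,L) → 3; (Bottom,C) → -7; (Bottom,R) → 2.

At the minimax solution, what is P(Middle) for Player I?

14/25

Row minima: Top → -6, Middle → -4, Bottom → -7; maximin = -4.
Column maxima: L → 10, C → 8, R → 7; minimax = 7.
-4 ≠ 7, so there is no saddle point; optimal play is mixed.
Bottom is strictly dominated by Middle, so Player I never plays it.
L is strictly dominated by R (it gives Player I strictly more in every row), so Player II never plays it.
On the remaining 2×2 (Top, Middle vs C, R):
Let Player I play Top with probability p. Expected payoff against C: 8p + (-4)(1−p) = 12p − 4; against R: (-6)p + 7(1−p) = −13p + 7.
Setting these equal: 12p − 4 = −13p + 7 ⇒ 25p = 11 ⇒ p = 11/25, and the value is (12)·(11/25) − 4 = 32/25.
For Player II: with q = P(C), equating Top's and Middle's payoffs gives 14q − 6 = −11q + 7 ⇒ q = 13/25.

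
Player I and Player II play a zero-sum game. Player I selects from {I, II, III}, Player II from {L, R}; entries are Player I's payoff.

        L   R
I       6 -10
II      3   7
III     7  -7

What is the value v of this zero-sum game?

35/9

Row minima: I → -10, II → 3, III → -7; maximin = 3.
Column maxima: L → 7, R → 7; minimax = 7.
3 ≠ 7, so there is no saddle point; optimal play is mixed.
I is strictly dominated by III, so Player I never plays it.
On the remaining 2×2 (II, III vs L, R):
Let Player I play II with probability p. Expected payoff against L: 3p + 7(1−p) = −4p + 7; against R: 7p + (-7)(1−p) = 14p − 7.
Setting these equal: −4p + 7 = 14p − 7 ⇒ −18p = -14 ⇒ p = 7/9, and the value is (-4)·(7/9) + 7 = 35/9.
For Player II: with q = P(L), equating II's and III's payoffs gives −4q + 7 = 14q − 7 ⇒ q = 7/9.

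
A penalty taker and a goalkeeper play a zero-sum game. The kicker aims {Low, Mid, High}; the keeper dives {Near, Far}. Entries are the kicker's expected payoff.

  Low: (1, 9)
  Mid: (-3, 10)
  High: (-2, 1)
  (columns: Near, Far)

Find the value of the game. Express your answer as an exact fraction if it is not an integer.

1

Row minima: Low → 1, Mid → -3, High → -2; maximin = 1.
Column maxima: Near → 1, Far → 10; minimax = 1.
Since maximin = minimax = 1, there is a saddle point and the value is 1.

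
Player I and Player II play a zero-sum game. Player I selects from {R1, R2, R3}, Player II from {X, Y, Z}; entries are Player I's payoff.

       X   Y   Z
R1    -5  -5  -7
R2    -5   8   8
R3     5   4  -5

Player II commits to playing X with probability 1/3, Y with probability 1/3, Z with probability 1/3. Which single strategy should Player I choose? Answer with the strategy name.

R2

Expected payoff of R1: (1/3)·(-5) + (1/3)·(-5) + (1/3)·(-7) = -17/3.
Expected payoff of R2: (1/3)·(-5) + (1/3)·8 + (1/3)·8 = 11/3.
Expected payoff of R3: (1/3)·5 + (1/3)·4 + (1/3)·(-5) = 4/3.
The largest is 11/3, so Player I's best response is R2.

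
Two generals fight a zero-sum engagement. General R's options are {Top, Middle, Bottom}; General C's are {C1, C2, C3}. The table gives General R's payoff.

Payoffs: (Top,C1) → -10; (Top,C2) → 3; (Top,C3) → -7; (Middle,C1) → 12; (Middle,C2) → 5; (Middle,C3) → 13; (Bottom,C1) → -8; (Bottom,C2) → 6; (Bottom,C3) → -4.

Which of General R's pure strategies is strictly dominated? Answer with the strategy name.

Middle gives a strictly higher payoff than Top against every column: 12 > -10, 5 > 3, 13 > -7.
So Top is strictly dominated and General R never plays it.

Top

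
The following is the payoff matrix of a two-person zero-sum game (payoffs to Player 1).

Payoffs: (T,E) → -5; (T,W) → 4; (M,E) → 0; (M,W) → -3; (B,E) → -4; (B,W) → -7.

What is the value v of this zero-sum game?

-5/4

Row minima: T → -5, M → -3, B → -7; maximin = -3.
Column maxima: E → 0, W → 4; minimax = 0.
-3 ≠ 0, so there is no saddle point; optimal play is mixed.
B is strictly dominated by M, so Player 1 never plays it.
On the remaining 2×2 (T, M vs E, W):
Let Player 1 play T with probability p. Expected payoff against E: (-5)p + 0(1−p) = −5p; against W: 4p + (-3)(1−p) = 7p − 3.
Setting these equal: −5p = 7p − 3 ⇒ −12p = -3 ⇒ p = 1/4, and the value is (-5)·(1/4) = -5/4.
For Player 2: with q = P(E), equating T's and M's payoffs gives −9q + 4 = 3q − 3 ⇒ q = 7/12.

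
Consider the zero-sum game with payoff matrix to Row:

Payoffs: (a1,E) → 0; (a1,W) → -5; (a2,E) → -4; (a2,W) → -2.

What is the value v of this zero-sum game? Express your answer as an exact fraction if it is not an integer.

-20/7

Row minima: a1 → -5, a2 → -4; maximin = -4.
Column maxima: E → 0, W → -2; minimax = -2.
-4 ≠ -2, so there is no saddle point; optimal play is mixed.
Let Row play a1 with probability p. Expected payoff against E: 0p + (-4)(1−p) = 4p − 4; against W: (-5)p + (-2)(1−p) = −3p − 2.
Setting these equal: 4p − 4 = −3p − 2 ⇒ 7p = 2 ⇒ p = 2/7, and the value is (4)·(2/7) − 4 = -20/7.
For Column: with q = P(E), equating a1's and a2's payoffs gives 5q − 5 = −2q − 2 ⇒ q = 3/7.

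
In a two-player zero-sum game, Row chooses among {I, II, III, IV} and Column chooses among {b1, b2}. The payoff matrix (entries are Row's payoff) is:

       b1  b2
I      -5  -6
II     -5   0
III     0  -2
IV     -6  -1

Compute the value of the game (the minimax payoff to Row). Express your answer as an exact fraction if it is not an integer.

Row minima: I → -6, II → -5, III → -2, IV → -6; maximin = -2.
Column maxima: b1 → 0, b2 → 0; minimax = 0.
-2 ≠ 0, so there is no saddle point; optimal play is mixed.
I is strictly dominated by III, so Row never plays it.
IV is strictly dominated by II, so Row never plays it.
On the remaining 2×2 (II, III vs b1, b2):
Let Row play II with probability p. Expected payoff against b1: (-5)p + 0(1−p) = −5p; against b2: 0p + (-2)(1−p) = 2p − 2.
Setting these equal: −5p = 2p − 2 ⇒ −7p = -2 ⇒ p = 2/7, and the value is (-5)·(2/7) = -10/7.
For Column: with q = P(b1), equating II's and III's payoffs gives −5q = 2q − 2 ⇒ q = 2/7.

-10/7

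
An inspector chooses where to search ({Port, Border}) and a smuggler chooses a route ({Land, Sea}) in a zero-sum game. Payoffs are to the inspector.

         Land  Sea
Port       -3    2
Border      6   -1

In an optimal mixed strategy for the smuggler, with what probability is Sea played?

Row minima: Port → -3, Border → -1; maximin = -1.
Column maxima: Land → 6, Sea → 2; minimax = 2.
-1 ≠ 2, so there is no saddle point; optimal play is mixed.
Let the inspector play Port with probability p. Expected payoff against Land: (-3)p + 6(1−p) = −9p + 6; against Sea: 2p + (-1)(1−p) = 3p − 1.
Setting these equal: −9p + 6 = 3p − 1 ⇒ −12p = -7 ⇒ p = 7/12, and the value is (-9)·(7/12) + 6 = 3/4.
For the smuggler: with q = P(Land), equating Port's and Border's payoffs gives −5q + 2 = 7q − 1 ⇒ q = 1/4.

3/4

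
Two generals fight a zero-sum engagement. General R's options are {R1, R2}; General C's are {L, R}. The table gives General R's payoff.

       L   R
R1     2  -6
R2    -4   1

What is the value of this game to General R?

Row minima: R1 → -6, R2 → -4; maximin = -4.
Column maxima: L → 2, R → 1; minimax = 1.
-4 ≠ 1, so there is no saddle point; optimal play is mixed.
Let General R play R1 with probability p. Expected payoff against L: 2p + (-4)(1−p) = 6p − 4; against R: (-6)p + 1(1−p) = −7p + 1.
Setting these equal: 6p − 4 = −7p + 1 ⇒ 13p = 5 ⇒ p = 5/13, and the value is (6)·(5/13) − 4 = -22/13.
For General C: with q = P(L), equating R1's and R2's payoffs gives 8q − 6 = −5q + 1 ⇒ q = 7/13.

-22/13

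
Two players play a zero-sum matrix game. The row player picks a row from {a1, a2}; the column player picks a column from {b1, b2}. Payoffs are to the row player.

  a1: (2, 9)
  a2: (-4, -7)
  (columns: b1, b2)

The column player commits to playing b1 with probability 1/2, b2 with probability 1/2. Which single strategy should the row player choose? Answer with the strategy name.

Expected payoff of a1: (1/2)·2 + (1/2)·9 = 11/2.
Expected payoff of a2: (1/2)·(-4) + (1/2)·(-7) = -11/2.
The largest is 11/2, so the row player's best response is a1.

a1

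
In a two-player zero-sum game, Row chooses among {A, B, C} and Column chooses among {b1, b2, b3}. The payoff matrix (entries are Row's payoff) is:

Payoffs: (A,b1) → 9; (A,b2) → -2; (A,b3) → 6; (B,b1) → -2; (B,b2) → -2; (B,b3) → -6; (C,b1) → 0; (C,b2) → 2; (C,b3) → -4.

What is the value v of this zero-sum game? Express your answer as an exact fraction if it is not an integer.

2/7

Row minima: A → -2, B → -6, C → -4; maximin = -2.
Column maxima: b1 → 9, b2 → 2, b3 → 6; minimax = 2.
-2 ≠ 2, so there is no saddle point; optimal play is mixed.
B is strictly dominated by C, so Row never plays it.
b1 is strictly dominated by b3 (it gives Row strictly more in every row), so Column never plays it.
On the remaining 2×2 (A, C vs b2, b3):
Let Row play A with probability p. Expected payoff against b2: (-2)p + 2(1−p) = −4p + 2; against b3: 6p + (-4)(1−p) = 10p − 4.
Setting these equal: −4p + 2 = 10p − 4 ⇒ −14p = -6 ⇒ p = 3/7, and the value is (-4)·(3/7) + 2 = 2/7.
For Column: with q = P(b2), equating A's and C's payoffs gives −8q + 6 = 6q − 4 ⇒ q = 5/7.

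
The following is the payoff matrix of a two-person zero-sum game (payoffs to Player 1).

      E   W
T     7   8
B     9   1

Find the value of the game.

65/9

Row minima: T → 7, B → 1; maximin = 7.
Column maxima: E → 9, W → 8; minimax = 8.
7 ≠ 8, so there is no saddle point; optimal play is mixed.
Let Player 1 play T with probability p. Expected payoff against E: 7p + 9(1−p) = −2p + 9; against W: 8p + 1(1−p) = 7p + 1.
Setting these equal: −2p + 9 = 7p + 1 ⇒ −9p = -8 ⇒ p = 8/9, and the value is (-2)·(8/9) + 9 = 65/9.
For Player 2: with q = P(E), equating T's and B's payoffs gives −q + 8 = 8q + 1 ⇒ q = 7/9.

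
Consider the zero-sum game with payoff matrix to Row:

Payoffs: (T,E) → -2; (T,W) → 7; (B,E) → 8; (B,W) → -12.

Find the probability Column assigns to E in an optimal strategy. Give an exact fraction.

Row minima: T → -2, B → -12; maximin = -2.
Column maxima: E → 8, W → 7; minimax = 7.
-2 ≠ 7, so there is no saddle point; optimal play is mixed.
Let Row play T with probability p. Expected payoff against E: (-2)p + 8(1−p) = −10p + 8; against W: 7p + (-12)(1−p) = 19p − 12.
Setting these equal: −10p + 8 = 19p − 12 ⇒ −29p = -20 ⇒ p = 20/29, and the value is (-10)·(20/29) + 8 = 32/29.
For Column: with q = P(E), equating T's and B's payoffs gives −9q + 7 = 20q − 12 ⇒ q = 19/29.

19/29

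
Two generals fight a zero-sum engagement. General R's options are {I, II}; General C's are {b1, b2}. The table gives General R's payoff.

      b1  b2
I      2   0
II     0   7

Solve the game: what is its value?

Row minima: I → 0, II → 0; maximin = 0.
Column maxima: b1 → 2, b2 → 7; minimax = 2.
0 ≠ 2, so there is no saddle point; optimal play is mixed.
Let General R play I with probability p. Expected payoff against b1: 2p + 0(1−p) = 2p; against b2: 0p + 7(1−p) = −7p + 7.
Setting these equal: 2p = −7p + 7 ⇒ 9p = 7 ⇒ p = 7/9, and the value is (2)·(7/9) = 14/9.
For General C: with q = P(b1), equating I's and II's payoffs gives 2q = −7q + 7 ⇒ q = 7/9.

14/9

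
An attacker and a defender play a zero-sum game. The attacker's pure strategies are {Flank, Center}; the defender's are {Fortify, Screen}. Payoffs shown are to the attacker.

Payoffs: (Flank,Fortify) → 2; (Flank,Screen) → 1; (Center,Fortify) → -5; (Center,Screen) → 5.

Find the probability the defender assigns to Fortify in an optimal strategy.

4/11

Row minima: Flank → 1, Center → -5; maximin = 1.
Column maxima: Fortify → 2, Screen → 5; minimax = 2.
1 ≠ 2, so there is no saddle point; optimal play is mixed.
Let the attacker play Flank with probability p. Expected payoff against Fortify: 2p + (-5)(1−p) = 7p − 5; against Screen: 1p + 5(1−p) = −4p + 5.
Setting these equal: 7p − 5 = −4p + 5 ⇒ 11p = 10 ⇒ p = 10/11, and the value is (7)·(10/11) − 5 = 15/11.
For the defender: with q = P(Fortify), equating Flank's and Center's payoffs gives q + 1 = −10q + 5 ⇒ q = 4/11.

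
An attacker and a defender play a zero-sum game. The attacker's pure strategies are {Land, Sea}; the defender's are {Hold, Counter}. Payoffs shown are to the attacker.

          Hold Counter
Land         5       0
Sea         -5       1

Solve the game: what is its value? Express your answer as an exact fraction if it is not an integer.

5/11

Row minima: Land → 0, Sea → -5; maximin = 0.
Column maxima: Hold → 5, Counter → 1; minimax = 1.
0 ≠ 1, so there is no saddle point; optimal play is mixed.
Let the attacker play Land with probability p. Expected payoff against Hold: 5p + (-5)(1−p) = 10p − 5; against Counter: 0p + 1(1−p) = −p + 1.
Setting these equal: 10p − 5 = −p + 1 ⇒ 11p = 6 ⇒ p = 6/11, and the value is (10)·(6/11) − 5 = 5/11.
For the defender: with q = P(Hold), equating Land's and Sea's payoffs gives 5q = −6q + 1 ⇒ q = 1/11.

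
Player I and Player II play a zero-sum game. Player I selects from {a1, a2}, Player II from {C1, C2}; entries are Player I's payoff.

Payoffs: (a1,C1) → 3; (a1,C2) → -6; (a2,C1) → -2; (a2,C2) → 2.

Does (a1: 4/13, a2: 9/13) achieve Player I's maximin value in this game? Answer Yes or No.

Yes

Against C1 this mix gives (4/13)·3 + (9/13)·(-2) = -6/13.
Against C2 this mix gives (4/13)·(-6) + (9/13)·2 = -6/13.
All of Player II's active replies (C1, C2) yield -6/13, and no column does worse for Player I. The mix makes Player II indifferent and guarantees -6/13, so it is optimal.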